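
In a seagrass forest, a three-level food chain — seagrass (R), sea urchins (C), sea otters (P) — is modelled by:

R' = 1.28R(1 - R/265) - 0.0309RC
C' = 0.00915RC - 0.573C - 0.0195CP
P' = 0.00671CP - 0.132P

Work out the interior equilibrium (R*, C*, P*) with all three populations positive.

R* ≈ 139, C* ≈ 19.7, P* ≈ 35.9

From dP/dt = 0: 0.00671C* = 0.132, so C* = 19.7.
From dR/dt = 0: 1.28(1 - R*/265) = 0.0309·19.7, giving R* = 265·(1 - 0.475) = 139.
From dC/dt = 0: 0.00915·139 - 0.573 = 0.0195P*, so P* = 0.7/0.0195 = 35.9.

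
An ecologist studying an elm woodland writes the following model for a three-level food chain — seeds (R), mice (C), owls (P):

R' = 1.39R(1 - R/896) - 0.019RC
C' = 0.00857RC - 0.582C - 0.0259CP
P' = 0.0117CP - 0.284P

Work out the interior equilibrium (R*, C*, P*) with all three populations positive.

From dP/dt = 0: 0.0117C* = 0.284, so C* = 24.3.
From dR/dt = 0: 1.39(1 - R*/896) = 0.019·24.3, giving R* = 896·(1 - 0.332) = 599.
From dC/dt = 0: 0.00857·599 - 0.582 = 0.0259P*, so P* = 4.55/0.0259 = 176.

R* ≈ 599, C* ≈ 24.3, P* ≈ 176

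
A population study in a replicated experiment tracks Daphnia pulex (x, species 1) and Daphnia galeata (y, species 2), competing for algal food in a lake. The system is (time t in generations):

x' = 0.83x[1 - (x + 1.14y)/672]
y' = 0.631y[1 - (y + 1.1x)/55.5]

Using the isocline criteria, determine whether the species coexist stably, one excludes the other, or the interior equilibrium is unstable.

Compare the nullcline intercepts: K1/α12 = 672/1.14 = 589 > K2 = 55.5; K2/α21 = 55.5/1.1 = 50.5 < K1 = 672.
Since the inequalities point opposite ways, species 1 can invade but species 2 cannot.

species 1 excludes species 2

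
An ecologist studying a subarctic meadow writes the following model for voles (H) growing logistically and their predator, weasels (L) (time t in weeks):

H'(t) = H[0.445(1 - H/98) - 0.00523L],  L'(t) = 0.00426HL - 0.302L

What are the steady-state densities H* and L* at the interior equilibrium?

H* ≈ 70.9, L* ≈ 23.5

From dL/dt = 0 with L > 0: 0.00426H* = 0.302, so H* = 70.9.
Substitute into dH/dt = 0: 0.445(1 - 70.9/98) = 0.00523L*.
The bracket is 0.277, giving L* = 0.123/0.00523 = 23.5.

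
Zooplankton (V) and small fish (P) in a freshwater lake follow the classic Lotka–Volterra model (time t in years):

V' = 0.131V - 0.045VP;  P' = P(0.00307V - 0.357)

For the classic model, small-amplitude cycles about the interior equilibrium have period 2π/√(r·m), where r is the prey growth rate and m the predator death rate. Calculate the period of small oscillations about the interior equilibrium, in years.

Here r = 0.131 and m = 0.357, so r·m = 0.0468.
ω = √0.0468 = 0.216 per year, hence T = 2π/ω ≈ 29.1 years.

T ≈ 29.1 years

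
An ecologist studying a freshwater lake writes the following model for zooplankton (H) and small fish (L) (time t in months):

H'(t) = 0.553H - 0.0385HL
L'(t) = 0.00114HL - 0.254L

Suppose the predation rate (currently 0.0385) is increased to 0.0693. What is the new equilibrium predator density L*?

L* ≈ 7.98

At the interior fixed point, setting dH/dt = 0 with H > 0 fixes L* = (prey growth rate)/(HL coefficient) — independent of the other coefficients.
With the change, L* = 0.553/0.0693 = 7.98; it falls from 14.4.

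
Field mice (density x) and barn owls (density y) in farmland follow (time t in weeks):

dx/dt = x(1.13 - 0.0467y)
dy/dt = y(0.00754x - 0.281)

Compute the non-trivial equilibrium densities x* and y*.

Set dy/dt = 0 with y > 0: 0.00754x - 0.281 = 0, so x* = 0.281/0.00754 = 37.3.
Set dx/dt = 0 with x > 0: 1.13 - 0.0467y = 0, so y* = 1.13/0.0467 = 24.2.

x* ≈ 37.3, y* ≈ 24.2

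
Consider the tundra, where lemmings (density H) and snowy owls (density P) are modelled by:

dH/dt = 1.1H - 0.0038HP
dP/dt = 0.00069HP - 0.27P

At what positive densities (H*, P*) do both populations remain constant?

Set dP/dt = 0 with P > 0: 0.00069H - 0.27 = 0, so H* = 0.27/0.00069 = 391.
Set dH/dt = 0 with H > 0: 1.1 - 0.0038P = 0, so P* = 1.1/0.0038 = 289.

H* ≈ 391, P* ≈ 289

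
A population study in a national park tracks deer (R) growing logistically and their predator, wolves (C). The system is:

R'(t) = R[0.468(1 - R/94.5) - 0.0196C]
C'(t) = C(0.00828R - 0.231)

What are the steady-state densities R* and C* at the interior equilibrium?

R* ≈ 27.9, C* ≈ 16.8

From dC/dt = 0 with C > 0: 0.00828R* = 0.231, so R* = 27.9.
Substitute into dR/dt = 0: 0.468(1 - 27.9/94.5) = 0.0196C*.
The bracket is 0.705, giving C* = 0.33/0.0196 = 16.8.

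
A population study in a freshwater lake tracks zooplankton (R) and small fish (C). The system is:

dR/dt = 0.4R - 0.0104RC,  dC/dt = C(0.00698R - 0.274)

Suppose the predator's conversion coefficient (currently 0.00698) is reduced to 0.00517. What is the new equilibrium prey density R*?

R* ≈ 53

At the interior fixed point, setting dC/dt = 0 with C > 0 fixes R* = (predator death rate)/(RC coefficient) — independent of the other coefficients.
With the change, R* = 0.274/0.00517 = 53; it rises from 39.3.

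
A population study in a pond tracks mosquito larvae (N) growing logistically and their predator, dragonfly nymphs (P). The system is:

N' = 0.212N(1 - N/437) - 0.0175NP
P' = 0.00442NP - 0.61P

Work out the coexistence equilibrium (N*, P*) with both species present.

N* ≈ 138, P* ≈ 8.29

From dP/dt = 0 with P > 0: 0.00442N* = 0.61, so N* = 138.
Substitute into dN/dt = 0: 0.212(1 - 138/437) = 0.0175P*.
The bracket is 0.684, giving P* = 0.145/0.0175 = 8.29.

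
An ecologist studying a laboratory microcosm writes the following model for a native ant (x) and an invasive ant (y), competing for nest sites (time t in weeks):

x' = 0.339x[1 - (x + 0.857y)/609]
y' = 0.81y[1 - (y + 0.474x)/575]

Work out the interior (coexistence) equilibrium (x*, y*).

x* ≈ 196, y* ≈ 482

Setting both brackets to zero gives the nullclines x + 0.857y = 609 and 0.474x + y = 575.
Substituting y = 575 - 0.474x into the first: x(1 - 0.857·0.474) = 609 - 0.857·575.
So x* = 116/0.594 = 196, and then y* = 575 - 0.474·196 = 482.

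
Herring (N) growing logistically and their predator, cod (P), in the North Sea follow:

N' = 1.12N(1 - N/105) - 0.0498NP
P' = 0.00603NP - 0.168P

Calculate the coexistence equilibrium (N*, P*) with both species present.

N* ≈ 27.9, P* ≈ 16.5

From dP/dt = 0 with P > 0: 0.00603N* = 0.168, so N* = 27.9.
Substitute into dN/dt = 0: 1.12(1 - 27.9/105) = 0.0498P*.
The bracket is 0.735, giving P* = 0.823/0.0498 = 16.5.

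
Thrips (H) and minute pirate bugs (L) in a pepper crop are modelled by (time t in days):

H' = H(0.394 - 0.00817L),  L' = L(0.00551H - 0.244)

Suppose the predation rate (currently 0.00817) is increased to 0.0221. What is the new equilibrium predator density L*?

L* ≈ 17.8

At the interior fixed point, setting dH/dt = 0 with H > 0 fixes L* = (prey growth rate)/(HL coefficient) — independent of the other coefficients.
With the change, L* = 0.394/0.0221 = 17.8; it falls from 48.2.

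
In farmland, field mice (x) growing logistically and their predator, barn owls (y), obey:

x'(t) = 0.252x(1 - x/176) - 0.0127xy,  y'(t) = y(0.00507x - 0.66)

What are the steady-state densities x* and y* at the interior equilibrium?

x* ≈ 130, y* ≈ 5.17

From dy/dt = 0 with y > 0: 0.00507x* = 0.66, so x* = 130.
Substitute into dx/dt = 0: 0.252(1 - 130/176) = 0.0127y*.
The bracket is 0.26, giving y* = 0.0656/0.0127 = 5.17.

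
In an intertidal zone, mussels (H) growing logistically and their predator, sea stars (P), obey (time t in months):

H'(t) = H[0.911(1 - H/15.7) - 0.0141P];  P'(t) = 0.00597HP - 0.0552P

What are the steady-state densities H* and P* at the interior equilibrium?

From dP/dt = 0 with P > 0: 0.00597H* = 0.0552, so H* = 9.25.
Substitute into dH/dt = 0: 0.911(1 - 9.25/15.7) = 0.0141P*.
The bracket is 0.411, giving P* = 0.374/0.0141 = 26.6.

H* ≈ 9.25, P* ≈ 26.6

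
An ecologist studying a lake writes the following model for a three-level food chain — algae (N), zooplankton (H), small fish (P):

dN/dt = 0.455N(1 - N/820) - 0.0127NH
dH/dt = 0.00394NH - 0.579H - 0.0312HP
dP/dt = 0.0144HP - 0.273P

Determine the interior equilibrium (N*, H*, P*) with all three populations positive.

N* ≈ 386, H* ≈ 19, P* ≈ 30.2

From dP/dt = 0: 0.0144H* = 0.273, so H* = 19.
From dN/dt = 0: 0.455(1 - N*/820) = 0.0127·19, giving N* = 820·(1 - 0.529) = 386.
From dH/dt = 0: 0.00394·386 - 0.579 = 0.0312P*, so P* = 0.942/0.0312 = 30.2.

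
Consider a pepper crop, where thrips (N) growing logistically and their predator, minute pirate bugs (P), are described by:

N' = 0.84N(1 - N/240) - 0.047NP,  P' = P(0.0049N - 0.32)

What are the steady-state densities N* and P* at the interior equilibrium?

N* ≈ 65.3, P* ≈ 13

From dP/dt = 0 with P > 0: 0.0049N* = 0.32, so N* = 65.3.
Substitute into dN/dt = 0: 0.84(1 - 65.3/240) = 0.047P*.
The bracket is 0.728, giving P* = 0.611/0.047 = 13.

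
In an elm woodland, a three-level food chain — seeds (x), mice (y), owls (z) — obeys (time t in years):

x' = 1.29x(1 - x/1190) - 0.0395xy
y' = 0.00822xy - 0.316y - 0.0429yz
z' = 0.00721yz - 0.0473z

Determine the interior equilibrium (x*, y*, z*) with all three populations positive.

x* ≈ 951, y* ≈ 6.56, z* ≈ 175

From dz/dt = 0: 0.00721y* = 0.0473, so y* = 6.56.
From dx/dt = 0: 1.29(1 - x*/1190) = 0.0395·6.56, giving x* = 1190·(1 - 0.201) = 951.
From dy/dt = 0: 0.00822·951 - 0.316 = 0.0429z*, so z* = 7.5/0.0429 = 175.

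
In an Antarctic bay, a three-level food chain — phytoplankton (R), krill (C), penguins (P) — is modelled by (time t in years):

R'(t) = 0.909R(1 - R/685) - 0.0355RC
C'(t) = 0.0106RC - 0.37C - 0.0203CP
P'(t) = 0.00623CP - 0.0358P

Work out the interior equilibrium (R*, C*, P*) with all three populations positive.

From dP/dt = 0: 0.00623C* = 0.0358, so C* = 5.75.
From dR/dt = 0: 0.909(1 - R*/685) = 0.0355·5.75, giving R* = 685·(1 - 0.224) = 531.
From dC/dt = 0: 0.0106·531 - 0.37 = 0.0203P*, so P* = 5.26/0.0203 = 259.

R* ≈ 531, C* ≈ 5.75, P* ≈ 259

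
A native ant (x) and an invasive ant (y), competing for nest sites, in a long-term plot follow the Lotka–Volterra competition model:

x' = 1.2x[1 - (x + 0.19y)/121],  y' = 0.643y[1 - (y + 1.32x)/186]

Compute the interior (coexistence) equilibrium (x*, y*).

x* ≈ 114, y* ≈ 35.1

Setting both brackets to zero gives the nullclines x + 0.19y = 121 and 1.32x + y = 186.
Substituting y = 186 - 1.32x into the first: x(1 - 0.19·1.32) = 121 - 0.19·186.
So x* = 85.7/0.749 = 114, and then y* = 186 - 1.32·114 = 35.1.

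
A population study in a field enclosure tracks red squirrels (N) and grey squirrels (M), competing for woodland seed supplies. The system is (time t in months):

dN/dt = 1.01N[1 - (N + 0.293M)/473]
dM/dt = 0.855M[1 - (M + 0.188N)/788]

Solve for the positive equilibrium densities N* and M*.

N* ≈ 256, M* ≈ 740

Setting both brackets to zero gives the nullclines N + 0.293M = 473 and 0.188N + M = 788.
Substituting M = 788 - 0.188N into the first: N(1 - 0.293·0.188) = 473 - 0.293·788.
So N* = 242/0.945 = 256, and then M* = 788 - 0.188·256 = 740.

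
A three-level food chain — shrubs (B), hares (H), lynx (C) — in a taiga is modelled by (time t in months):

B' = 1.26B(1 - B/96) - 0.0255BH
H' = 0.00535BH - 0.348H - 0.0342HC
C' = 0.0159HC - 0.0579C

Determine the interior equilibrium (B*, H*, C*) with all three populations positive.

B* ≈ 88.9, H* ≈ 3.64, C* ≈ 3.74

From dC/dt = 0: 0.0159H* = 0.0579, so H* = 3.64.
From dB/dt = 0: 1.26(1 - B*/96) = 0.0255·3.64, giving B* = 96·(1 - 0.0737) = 88.9.
From dH/dt = 0: 0.00535·88.9 - 0.348 = 0.0342C*, so C* = 0.128/0.0342 = 3.74.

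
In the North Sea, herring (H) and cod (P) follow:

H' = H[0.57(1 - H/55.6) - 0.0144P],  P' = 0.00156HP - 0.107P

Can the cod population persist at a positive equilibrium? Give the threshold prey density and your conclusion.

The predator equation gives dP/dt > 0 only when H > 0.107/0.00156 = 68.6.
Without the predator, H → K = 55.6. Since 55.6 < 68.6, the predator cannot invade.

Threshold H = 68.6; K < 68.6, so no, the predator goes extinct.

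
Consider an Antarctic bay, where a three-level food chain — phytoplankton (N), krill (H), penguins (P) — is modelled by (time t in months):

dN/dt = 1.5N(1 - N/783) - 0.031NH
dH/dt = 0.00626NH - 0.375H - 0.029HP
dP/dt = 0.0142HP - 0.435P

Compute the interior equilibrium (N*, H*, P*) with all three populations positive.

N* ≈ 287, H* ≈ 30.6, P* ≈ 49.1

From dP/dt = 0: 0.0142H* = 0.435, so H* = 30.6.
From dN/dt = 0: 1.5(1 - N*/783) = 0.031·30.6, giving N* = 783·(1 - 0.633) = 287.
From dH/dt = 0: 0.00626·287 - 0.375 = 0.029P*, so P* = 1.42/0.029 = 49.1.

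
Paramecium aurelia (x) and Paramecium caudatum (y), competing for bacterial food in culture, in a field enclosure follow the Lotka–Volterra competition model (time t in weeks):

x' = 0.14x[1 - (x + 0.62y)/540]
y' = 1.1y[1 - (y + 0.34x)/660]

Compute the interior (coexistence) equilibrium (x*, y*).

x* ≈ 166, y* ≈ 604

Setting both brackets to zero gives the nullclines x + 0.62y = 540 and 0.34x + y = 660.
Substituting y = 660 - 0.34x into the first: x(1 - 0.62·0.34) = 540 - 0.62·660.
So x* = 131/0.789 = 166, and then y* = 660 - 0.34·166 = 604.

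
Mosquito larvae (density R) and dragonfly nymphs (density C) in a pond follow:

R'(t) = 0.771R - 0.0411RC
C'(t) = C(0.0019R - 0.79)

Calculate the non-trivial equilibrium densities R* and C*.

Set dC/dt = 0 with C > 0: 0.0019R - 0.79 = 0, so R* = 0.79/0.0019 = 416.
Set dR/dt = 0 with R > 0: 0.771 - 0.0411C = 0, so C* = 0.771/0.0411 = 18.8.

R* ≈ 416, C* ≈ 18.8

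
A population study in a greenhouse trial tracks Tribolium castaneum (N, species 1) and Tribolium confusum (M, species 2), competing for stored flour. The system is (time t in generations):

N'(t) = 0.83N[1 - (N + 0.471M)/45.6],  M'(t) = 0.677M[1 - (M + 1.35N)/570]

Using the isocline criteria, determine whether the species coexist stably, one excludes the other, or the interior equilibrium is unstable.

Compare the nullcline intercepts: K1/α12 = 45.6/0.471 = 96.8 < K2 = 570; K2/α21 = 570/1.35 = 422 > K1 = 45.6.
Since the inequalities point opposite ways, species 2 can invade but species 1 cannot.

species 2 excludes species 1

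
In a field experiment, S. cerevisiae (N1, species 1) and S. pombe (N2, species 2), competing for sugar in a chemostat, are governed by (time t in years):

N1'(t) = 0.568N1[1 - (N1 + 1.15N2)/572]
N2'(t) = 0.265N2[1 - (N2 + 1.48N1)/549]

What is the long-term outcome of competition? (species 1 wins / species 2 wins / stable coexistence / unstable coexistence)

unstable coexistence (outcome depends on initial conditions)

Compare the nullcline intercepts: K1/α12 = 572/1.15 = 497 < K2 = 549; K2/α21 = 549/1.48 = 371 < K1 = 572.
Since both are reversed, neither can invade when rare; the interior point is a saddle.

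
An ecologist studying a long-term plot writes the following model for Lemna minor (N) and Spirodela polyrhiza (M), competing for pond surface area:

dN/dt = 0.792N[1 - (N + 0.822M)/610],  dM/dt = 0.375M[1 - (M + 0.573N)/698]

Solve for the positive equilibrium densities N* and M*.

N* ≈ 68.5, M* ≈ 659

Setting both brackets to zero gives the nullclines N + 0.822M = 610 and 0.573N + M = 698.
Substituting M = 698 - 0.573N into the first: N(1 - 0.822·0.573) = 610 - 0.822·698.
So N* = 36.2/0.529 = 68.5, and then M* = 698 - 0.573·68.5 = 659.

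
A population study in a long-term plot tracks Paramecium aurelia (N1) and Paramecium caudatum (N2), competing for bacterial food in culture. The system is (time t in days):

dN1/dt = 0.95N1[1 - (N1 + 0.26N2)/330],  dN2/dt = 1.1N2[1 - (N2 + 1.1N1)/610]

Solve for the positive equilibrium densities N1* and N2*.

N1* ≈ 240, N2* ≈ 346

Setting both brackets to zero gives the nullclines N1 + 0.26N2 = 330 and 1.1N1 + N2 = 610.
Substituting N2 = 610 - 1.1N1 into the first: N1(1 - 0.26·1.1) = 330 - 0.26·610.
So N1* = 171/0.714 = 240, and then N2* = 610 - 1.1·240 = 346.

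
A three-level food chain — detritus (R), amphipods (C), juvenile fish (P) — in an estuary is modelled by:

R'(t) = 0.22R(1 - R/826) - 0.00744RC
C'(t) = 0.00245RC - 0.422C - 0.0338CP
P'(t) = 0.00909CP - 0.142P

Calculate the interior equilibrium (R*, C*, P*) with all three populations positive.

From dP/dt = 0: 0.00909C* = 0.142, so C* = 15.6.
From dR/dt = 0: 0.22(1 - R*/826) = 0.00744·15.6, giving R* = 826·(1 - 0.528) = 390.
From dC/dt = 0: 0.00245·390 - 0.422 = 0.0338P*, so P* = 0.533/0.0338 = 15.8.

R* ≈ 390, C* ≈ 15.6, P* ≈ 15.8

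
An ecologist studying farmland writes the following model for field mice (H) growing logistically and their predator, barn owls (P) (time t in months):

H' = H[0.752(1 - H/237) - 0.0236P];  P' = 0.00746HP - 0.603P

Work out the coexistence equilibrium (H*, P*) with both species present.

H* ≈ 80.8, P* ≈ 21

From dP/dt = 0 with P > 0: 0.00746H* = 0.603, so H* = 80.8.
Substitute into dH/dt = 0: 0.752(1 - 80.8/237) = 0.0236P*.
The bracket is 0.659, giving P* = 0.496/0.0236 = 21.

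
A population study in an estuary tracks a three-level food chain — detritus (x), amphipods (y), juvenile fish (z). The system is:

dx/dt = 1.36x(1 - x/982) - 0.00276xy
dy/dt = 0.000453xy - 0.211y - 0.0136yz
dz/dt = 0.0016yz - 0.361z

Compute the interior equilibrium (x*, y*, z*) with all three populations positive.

x* ≈ 532, y* ≈ 226, z* ≈ 2.22

From dz/dt = 0: 0.0016y* = 0.361, so y* = 226.
From dx/dt = 0: 1.36(1 - x*/982) = 0.00276·226, giving x* = 982·(1 - 0.458) = 532.
From dy/dt = 0: 0.000453·532 - 0.211 = 0.0136z*, so z* = 0.0302/0.0136 = 2.22.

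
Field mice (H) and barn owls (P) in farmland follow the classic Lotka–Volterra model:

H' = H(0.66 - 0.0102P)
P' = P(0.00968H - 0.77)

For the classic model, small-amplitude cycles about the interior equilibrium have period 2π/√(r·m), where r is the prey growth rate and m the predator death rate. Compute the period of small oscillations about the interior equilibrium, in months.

Here r = 0.66 and m = 0.77, so r·m = 0.508.
ω = √0.508 = 0.713 per month, hence T = 2π/ω ≈ 8.81 months.

T ≈ 8.81 months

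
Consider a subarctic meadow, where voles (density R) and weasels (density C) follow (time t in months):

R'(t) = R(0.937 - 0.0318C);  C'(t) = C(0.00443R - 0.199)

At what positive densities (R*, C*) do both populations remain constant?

Set dC/dt = 0 with C > 0: 0.00443R - 0.199 = 0, so R* = 0.199/0.00443 = 44.9.
Set dR/dt = 0 with R > 0: 0.937 - 0.0318C = 0, so C* = 0.937/0.0318 = 29.5.

R* ≈ 44.9, C* ≈ 29.5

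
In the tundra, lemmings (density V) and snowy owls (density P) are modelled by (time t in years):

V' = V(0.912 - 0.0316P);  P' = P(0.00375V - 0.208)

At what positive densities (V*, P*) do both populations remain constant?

V* ≈ 55.5, P* ≈ 28.9

Set dP/dt = 0 with P > 0: 0.00375V - 0.208 = 0, so V* = 0.208/0.00375 = 55.5.
Set dV/dt = 0 with V > 0: 0.912 - 0.0316P = 0, so P* = 0.912/0.0316 = 28.9.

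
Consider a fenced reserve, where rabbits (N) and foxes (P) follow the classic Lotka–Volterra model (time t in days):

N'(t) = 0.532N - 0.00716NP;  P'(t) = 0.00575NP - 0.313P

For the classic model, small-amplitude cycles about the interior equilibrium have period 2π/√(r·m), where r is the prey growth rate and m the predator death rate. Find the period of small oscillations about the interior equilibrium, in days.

Here r = 0.532 and m = 0.313, so r·m = 0.167.
ω = √0.167 = 0.408 per day, hence T = 2π/ω ≈ 15.4 days.

T ≈ 15.4 days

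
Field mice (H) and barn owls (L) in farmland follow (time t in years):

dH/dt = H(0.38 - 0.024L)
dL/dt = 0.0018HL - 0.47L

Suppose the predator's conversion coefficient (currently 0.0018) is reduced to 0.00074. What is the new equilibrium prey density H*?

H* ≈ 635

At the interior fixed point, setting dL/dt = 0 with L > 0 fixes H* = (predator death rate)/(HL coefficient) — independent of the other coefficients.
With the change, H* = 0.47/0.00074 = 635; it rises from 261.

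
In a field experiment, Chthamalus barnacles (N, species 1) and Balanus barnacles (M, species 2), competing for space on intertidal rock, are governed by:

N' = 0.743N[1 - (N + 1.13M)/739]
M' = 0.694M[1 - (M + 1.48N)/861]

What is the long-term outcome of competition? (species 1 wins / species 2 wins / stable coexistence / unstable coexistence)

Compare the nullcline intercepts: K1/α12 = 739/1.13 = 654 < K2 = 861; K2/α21 = 861/1.48 = 582 < K1 = 739.
Since both are reversed, neither can invade when rare; the interior point is a saddle.

unstable coexistence (outcome depends on initial conditions)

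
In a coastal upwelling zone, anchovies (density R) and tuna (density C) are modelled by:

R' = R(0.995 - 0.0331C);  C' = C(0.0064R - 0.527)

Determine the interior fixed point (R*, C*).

Set dC/dt = 0 with C > 0: 0.0064R - 0.527 = 0, so R* = 0.527/0.0064 = 82.3.
Set dR/dt = 0 with R > 0: 0.995 - 0.0331C = 0, so C* = 0.995/0.0331 = 30.1.

R* ≈ 82.3, C* ≈ 30.1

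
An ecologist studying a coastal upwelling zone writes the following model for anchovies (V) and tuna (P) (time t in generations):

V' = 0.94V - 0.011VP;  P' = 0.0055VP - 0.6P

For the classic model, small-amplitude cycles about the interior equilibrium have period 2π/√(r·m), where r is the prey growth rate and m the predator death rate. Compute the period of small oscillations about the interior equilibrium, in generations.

Here r = 0.94 and m = 0.6, so r·m = 0.564.
ω = √0.564 = 0.751 per generation, hence T = 2π/ω ≈ 8.37 generations.

T ≈ 8.37 generations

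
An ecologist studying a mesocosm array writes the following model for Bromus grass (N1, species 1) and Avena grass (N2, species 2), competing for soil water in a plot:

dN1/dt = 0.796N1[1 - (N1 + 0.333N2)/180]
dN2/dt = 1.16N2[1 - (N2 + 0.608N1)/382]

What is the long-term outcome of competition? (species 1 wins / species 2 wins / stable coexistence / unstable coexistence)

Compare the nullcline intercepts: K1/α12 = 180/0.333 = 541 > K2 = 382; K2/α21 = 382/0.608 = 628 > K1 = 180.
Since both inequalities hold, each species can invade when rare, so the interior equilibrium is stable.

stable coexistence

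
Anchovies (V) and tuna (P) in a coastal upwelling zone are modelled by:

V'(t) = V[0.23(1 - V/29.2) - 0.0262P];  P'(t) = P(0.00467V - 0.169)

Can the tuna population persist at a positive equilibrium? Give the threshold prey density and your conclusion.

The predator equation gives dP/dt > 0 only when V > 0.169/0.00467 = 36.2.
Without the predator, V → K = 29.2. Since 29.2 < 36.2, the predator cannot invade.

Threshold V = 36.2; K < 36.2, so no, the predator goes extinct.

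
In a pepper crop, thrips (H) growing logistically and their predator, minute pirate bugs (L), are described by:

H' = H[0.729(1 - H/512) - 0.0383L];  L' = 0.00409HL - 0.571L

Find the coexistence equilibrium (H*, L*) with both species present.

H* ≈ 140, L* ≈ 13.8

From dL/dt = 0 with L > 0: 0.00409H* = 0.571, so H* = 140.
Substitute into dH/dt = 0: 0.729(1 - 140/512) = 0.0383L*.
The bracket is 0.727, giving L* = 0.53/0.0383 = 13.8.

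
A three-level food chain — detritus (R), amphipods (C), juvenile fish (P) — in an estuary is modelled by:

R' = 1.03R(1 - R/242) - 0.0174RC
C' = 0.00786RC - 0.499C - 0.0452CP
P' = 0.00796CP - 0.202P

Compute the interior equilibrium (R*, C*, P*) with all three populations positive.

From dP/dt = 0: 0.00796C* = 0.202, so C* = 25.4.
From dR/dt = 0: 1.03(1 - R*/242) = 0.0174·25.4, giving R* = 242·(1 - 0.429) = 138.
From dC/dt = 0: 0.00786·138 - 0.499 = 0.0452P*, so P* = 0.588/0.0452 = 13.

R* ≈ 138, C* ≈ 25.4, P* ≈ 13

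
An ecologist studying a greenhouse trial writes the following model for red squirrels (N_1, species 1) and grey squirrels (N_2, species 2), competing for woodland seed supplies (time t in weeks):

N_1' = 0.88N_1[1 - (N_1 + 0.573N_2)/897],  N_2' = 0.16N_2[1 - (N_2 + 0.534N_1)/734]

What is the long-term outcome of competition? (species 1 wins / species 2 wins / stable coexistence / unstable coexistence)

Compare the nullcline intercepts: K1/α12 = 897/0.573 = 1570 > K2 = 734; K2/α21 = 734/0.534 = 1370 > K1 = 897.
Since both inequalities hold, each species can invade when rare, so the interior equilibrium is stable.

stable coexistence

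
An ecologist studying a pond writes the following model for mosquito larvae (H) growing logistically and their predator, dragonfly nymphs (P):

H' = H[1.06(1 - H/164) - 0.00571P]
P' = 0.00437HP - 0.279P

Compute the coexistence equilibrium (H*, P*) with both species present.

From dP/dt = 0 with P > 0: 0.00437H* = 0.279, so H* = 63.8.
Substitute into dH/dt = 0: 1.06(1 - 63.8/164) = 0.00571P*.
The bracket is 0.611, giving P* = 0.647/0.00571 = 113.

H* ≈ 63.8, P* ≈ 113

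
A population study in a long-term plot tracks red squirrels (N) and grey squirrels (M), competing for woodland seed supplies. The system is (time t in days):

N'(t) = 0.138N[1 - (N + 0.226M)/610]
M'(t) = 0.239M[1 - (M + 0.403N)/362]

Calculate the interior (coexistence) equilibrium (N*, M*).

N* ≈ 581, M* ≈ 128

Setting both brackets to zero gives the nullclines N + 0.226M = 610 and 0.403N + M = 362.
Substituting M = 362 - 0.403N into the first: N(1 - 0.226·0.403) = 610 - 0.226·362.
So N* = 528/0.909 = 581, and then M* = 362 - 0.403·581 = 128.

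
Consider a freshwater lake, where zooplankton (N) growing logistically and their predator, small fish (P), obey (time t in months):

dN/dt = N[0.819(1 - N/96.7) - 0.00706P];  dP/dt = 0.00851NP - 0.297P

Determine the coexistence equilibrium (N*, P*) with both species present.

From dP/dt = 0 with P > 0: 0.00851N* = 0.297, so N* = 34.9.
Substitute into dN/dt = 0: 0.819(1 - 34.9/96.7) = 0.00706P*.
The bracket is 0.639, giving P* = 0.523/0.00706 = 74.1.

N* ≈ 34.9, P* ≈ 74.1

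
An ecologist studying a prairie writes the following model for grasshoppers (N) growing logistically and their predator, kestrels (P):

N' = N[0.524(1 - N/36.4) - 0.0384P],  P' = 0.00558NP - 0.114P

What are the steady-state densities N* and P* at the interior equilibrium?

From dP/dt = 0 with P > 0: 0.00558N* = 0.114, so N* = 20.4.
Substitute into dN/dt = 0: 0.524(1 - 20.4/36.4) = 0.0384P*.
The bracket is 0.439, giving P* = 0.23/0.0384 = 5.99.

N* ≈ 20.4, P* ≈ 5.99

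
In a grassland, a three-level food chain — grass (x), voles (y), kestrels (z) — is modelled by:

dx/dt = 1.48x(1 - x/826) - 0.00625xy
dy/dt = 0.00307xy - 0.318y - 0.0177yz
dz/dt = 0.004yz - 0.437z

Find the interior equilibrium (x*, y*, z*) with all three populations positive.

x* ≈ 445, y* ≈ 109, z* ≈ 59.2

From dz/dt = 0: 0.004y* = 0.437, so y* = 109.
From dx/dt = 0: 1.48(1 - x*/826) = 0.00625·109, giving x* = 826·(1 - 0.461) = 445.
From dy/dt = 0: 0.00307·445 - 0.318 = 0.0177z*, so z* = 1.05/0.0177 = 59.2.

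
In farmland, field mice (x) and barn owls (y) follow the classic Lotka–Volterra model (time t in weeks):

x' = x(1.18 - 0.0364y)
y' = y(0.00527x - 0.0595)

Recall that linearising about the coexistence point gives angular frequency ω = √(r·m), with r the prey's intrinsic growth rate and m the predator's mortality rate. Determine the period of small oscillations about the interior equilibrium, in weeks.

Here r = 1.18 and m = 0.0595, so r·m = 0.0702.
ω = √0.0702 = 0.265 per week, hence T = 2π/ω ≈ 23.7 weeks.

T ≈ 23.7 weeks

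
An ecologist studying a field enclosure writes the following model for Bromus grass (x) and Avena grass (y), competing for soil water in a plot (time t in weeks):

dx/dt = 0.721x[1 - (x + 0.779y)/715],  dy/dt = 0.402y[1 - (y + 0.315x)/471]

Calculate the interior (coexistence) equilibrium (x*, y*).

x* ≈ 461, y* ≈ 326

Setting both brackets to zero gives the nullclines x + 0.779y = 715 and 0.315x + y = 471.
Substituting y = 471 - 0.315x into the first: x(1 - 0.779·0.315) = 715 - 0.779·471.
So x* = 348/0.755 = 461, and then y* = 471 - 0.315·461 = 326.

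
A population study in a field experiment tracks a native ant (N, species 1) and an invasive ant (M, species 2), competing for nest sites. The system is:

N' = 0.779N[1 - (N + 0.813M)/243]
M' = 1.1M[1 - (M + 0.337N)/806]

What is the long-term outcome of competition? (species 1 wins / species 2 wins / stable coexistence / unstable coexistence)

species 2 excludes species 1

Compare the nullcline intercepts: K1/α12 = 243/0.813 = 299 < K2 = 806; K2/α21 = 806/0.337 = 2390 > K1 = 243.
Since the inequalities point opposite ways, species 2 can invade but species 1 cannot.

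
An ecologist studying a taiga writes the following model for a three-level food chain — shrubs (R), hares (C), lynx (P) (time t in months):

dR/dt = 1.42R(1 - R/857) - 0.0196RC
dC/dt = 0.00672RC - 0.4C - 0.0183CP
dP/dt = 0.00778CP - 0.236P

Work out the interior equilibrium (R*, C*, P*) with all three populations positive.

R* ≈ 498, C* ≈ 30.3, P* ≈ 161

From dP/dt = 0: 0.00778C* = 0.236, so C* = 30.3.
From dR/dt = 0: 1.42(1 - R*/857) = 0.0196·30.3, giving R* = 857·(1 - 0.419) = 498.
From dC/dt = 0: 0.00672·498 - 0.4 = 0.0183P*, so P* = 2.95/0.0183 = 161.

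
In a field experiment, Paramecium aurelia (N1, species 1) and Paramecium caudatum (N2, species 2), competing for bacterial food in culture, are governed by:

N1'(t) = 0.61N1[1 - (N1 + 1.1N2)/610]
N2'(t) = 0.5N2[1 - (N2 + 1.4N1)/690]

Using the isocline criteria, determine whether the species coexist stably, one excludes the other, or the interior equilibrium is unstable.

unstable coexistence (outcome depends on initial conditions)

Compare the nullcline intercepts: K1/α12 = 610/1.1 = 555 < K2 = 690; K2/α21 = 690/1.4 = 493 < K1 = 610.
Since both are reversed, neither can invade when rare; the interior point is a saddle.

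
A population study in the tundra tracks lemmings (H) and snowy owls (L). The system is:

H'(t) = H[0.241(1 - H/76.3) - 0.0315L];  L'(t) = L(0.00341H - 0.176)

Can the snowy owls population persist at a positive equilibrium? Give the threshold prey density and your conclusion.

Threshold H = 51.6; K > 51.6, so yes, the predator persists.

The predator equation gives dL/dt > 0 only when H > 0.176/0.00341 = 51.6.
Without the predator, H → K = 76.3. Since 76.3 > 51.6, the predator can invade and persist.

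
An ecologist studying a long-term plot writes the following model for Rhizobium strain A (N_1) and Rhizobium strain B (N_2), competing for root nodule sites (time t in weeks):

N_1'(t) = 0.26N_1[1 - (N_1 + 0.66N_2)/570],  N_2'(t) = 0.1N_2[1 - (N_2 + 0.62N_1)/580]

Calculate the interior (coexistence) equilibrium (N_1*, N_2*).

Setting both brackets to zero gives the nullclines N_1 + 0.66N_2 = 570 and 0.62N_1 + N_2 = 580.
Substituting N_2 = 580 - 0.62N_1 into the first: N_1(1 - 0.66·0.62) = 570 - 0.66·580.
So N_1* = 187/0.591 = 317, and then N_2* = 580 - 0.62·317 = 384.

N_1* ≈ 317, N_2* ≈ 384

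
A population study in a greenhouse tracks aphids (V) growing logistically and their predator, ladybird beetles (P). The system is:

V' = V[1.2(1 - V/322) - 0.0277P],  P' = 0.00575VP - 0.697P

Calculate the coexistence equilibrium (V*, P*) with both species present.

V* ≈ 121, P* ≈ 27

From dP/dt = 0 with P > 0: 0.00575V* = 0.697, so V* = 121.
Substitute into dV/dt = 0: 1.2(1 - 121/322) = 0.0277P*.
The bracket is 0.624, giving P* = 0.748/0.0277 = 27.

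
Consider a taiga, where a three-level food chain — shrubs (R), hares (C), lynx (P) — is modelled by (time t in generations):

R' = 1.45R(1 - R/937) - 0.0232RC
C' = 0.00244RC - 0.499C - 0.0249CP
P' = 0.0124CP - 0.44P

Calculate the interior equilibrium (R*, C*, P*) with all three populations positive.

From dP/dt = 0: 0.0124C* = 0.44, so C* = 35.5.
From dR/dt = 0: 1.45(1 - R*/937) = 0.0232·35.5, giving R* = 937·(1 - 0.568) = 405.
From dC/dt = 0: 0.00244·405 - 0.499 = 0.0249P*, so P* = 0.489/0.0249 = 19.6.

R* ≈ 405, C* ≈ 35.5, P* ≈ 19.6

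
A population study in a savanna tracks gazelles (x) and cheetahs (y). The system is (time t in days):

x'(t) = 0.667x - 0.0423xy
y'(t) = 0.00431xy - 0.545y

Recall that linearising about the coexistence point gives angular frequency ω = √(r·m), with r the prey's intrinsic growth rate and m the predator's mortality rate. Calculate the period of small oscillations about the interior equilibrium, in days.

Here r = 0.667 and m = 0.545, so r·m = 0.364.
ω = √0.364 = 0.603 per day, hence T = 2π/ω ≈ 10.4 days.

T ≈ 10.4 days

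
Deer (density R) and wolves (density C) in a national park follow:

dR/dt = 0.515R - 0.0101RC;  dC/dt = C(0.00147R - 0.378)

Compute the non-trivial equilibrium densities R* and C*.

R* ≈ 257, C* ≈ 51

Set dC/dt = 0 with C > 0: 0.00147R - 0.378 = 0, so R* = 0.378/0.00147 = 257.
Set dR/dt = 0 with R > 0: 0.515 - 0.0101C = 0, so C* = 0.515/0.0101 = 51.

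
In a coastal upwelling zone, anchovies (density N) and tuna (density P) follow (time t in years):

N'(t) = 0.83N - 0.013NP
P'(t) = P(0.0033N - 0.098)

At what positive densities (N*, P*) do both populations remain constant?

Set dP/dt = 0 with P > 0: 0.0033N - 0.098 = 0, so N* = 0.098/0.0033 = 29.7.
Set dN/dt = 0 with N > 0: 0.83 - 0.013P = 0, so P* = 0.83/0.013 = 63.8.

N* ≈ 29.7, P* ≈ 63.8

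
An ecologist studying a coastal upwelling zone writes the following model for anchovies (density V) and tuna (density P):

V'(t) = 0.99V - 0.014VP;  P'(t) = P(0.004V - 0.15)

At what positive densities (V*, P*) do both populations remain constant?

Set dP/dt = 0 with P > 0: 0.004V - 0.15 = 0, so V* = 0.15/0.004 = 37.5.
Set dV/dt = 0 with V > 0: 0.99 - 0.014P = 0, so P* = 0.99/0.014 = 70.7.

V* ≈ 37.5, P* ≈ 70.7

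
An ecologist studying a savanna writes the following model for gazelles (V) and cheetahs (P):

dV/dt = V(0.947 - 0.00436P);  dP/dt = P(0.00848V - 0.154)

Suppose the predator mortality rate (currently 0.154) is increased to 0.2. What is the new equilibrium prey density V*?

At the interior fixed point, setting dP/dt = 0 with P > 0 fixes V* = (predator death rate)/(VP coefficient) — independent of the other coefficients.
With the change, V* = 0.2/0.00848 = 23.6; it rises from 18.2.

V* ≈ 23.6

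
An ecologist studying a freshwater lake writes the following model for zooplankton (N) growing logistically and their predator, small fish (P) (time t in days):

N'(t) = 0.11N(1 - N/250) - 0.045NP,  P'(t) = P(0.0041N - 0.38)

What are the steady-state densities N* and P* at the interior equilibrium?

N* ≈ 92.7, P* ≈ 1.54

From dP/dt = 0 with P > 0: 0.0041N* = 0.38, so N* = 92.7.
Substitute into dN/dt = 0: 0.11(1 - 92.7/250) = 0.045P*.
The bracket is 0.629, giving P* = 0.0692/0.045 = 1.54.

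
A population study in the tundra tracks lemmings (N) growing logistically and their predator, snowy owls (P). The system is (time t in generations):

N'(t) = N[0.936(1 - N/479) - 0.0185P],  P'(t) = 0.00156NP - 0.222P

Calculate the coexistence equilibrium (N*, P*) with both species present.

N* ≈ 142, P* ≈ 35.6

From dP/dt = 0 with P > 0: 0.00156N* = 0.222, so N* = 142.
Substitute into dN/dt = 0: 0.936(1 - 142/479) = 0.0185P*.
The bracket is 0.703, giving P* = 0.658/0.0185 = 35.6.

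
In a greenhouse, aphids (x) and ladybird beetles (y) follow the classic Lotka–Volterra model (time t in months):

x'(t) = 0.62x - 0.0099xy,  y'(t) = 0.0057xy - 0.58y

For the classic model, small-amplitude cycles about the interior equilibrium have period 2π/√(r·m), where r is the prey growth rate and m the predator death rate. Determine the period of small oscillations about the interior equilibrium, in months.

Here r = 0.62 and m = 0.58, so r·m = 0.36.
ω = √0.36 = 0.6 per month, hence T = 2π/ω ≈ 10.5 months.

T ≈ 10.5 months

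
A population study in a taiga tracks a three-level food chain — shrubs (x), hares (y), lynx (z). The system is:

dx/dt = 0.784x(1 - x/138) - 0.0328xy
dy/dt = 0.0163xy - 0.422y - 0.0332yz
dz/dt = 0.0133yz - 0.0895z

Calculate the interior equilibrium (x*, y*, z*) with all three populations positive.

From dz/dt = 0: 0.0133y* = 0.0895, so y* = 6.73.
From dx/dt = 0: 0.784(1 - x*/138) = 0.0328·6.73, giving x* = 138·(1 - 0.282) = 99.1.
From dy/dt = 0: 0.0163·99.1 - 0.422 = 0.0332z*, so z* = 1.19/0.0332 = 36.

x* ≈ 99.1, y* ≈ 6.73, z* ≈ 36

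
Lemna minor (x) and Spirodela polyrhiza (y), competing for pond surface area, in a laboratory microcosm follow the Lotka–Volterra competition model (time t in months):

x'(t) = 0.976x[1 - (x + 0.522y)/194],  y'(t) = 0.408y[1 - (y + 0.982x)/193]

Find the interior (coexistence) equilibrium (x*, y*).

x* ≈ 191, y* ≈ 5.11

Setting both brackets to zero gives the nullclines x + 0.522y = 194 and 0.982x + y = 193.
Substituting y = 193 - 0.982x into the first: x(1 - 0.522·0.982) = 194 - 0.522·193.
So x* = 93.3/0.487 = 191, and then y* = 193 - 0.982·191 = 5.11.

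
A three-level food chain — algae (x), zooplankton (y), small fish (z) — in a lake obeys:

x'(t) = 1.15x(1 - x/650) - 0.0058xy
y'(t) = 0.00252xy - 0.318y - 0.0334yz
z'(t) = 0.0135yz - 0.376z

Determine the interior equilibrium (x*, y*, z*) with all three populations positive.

x* ≈ 559, y* ≈ 27.9, z* ≈ 32.6

From dz/dt = 0: 0.0135y* = 0.376, so y* = 27.9.
From dx/dt = 0: 1.15(1 - x*/650) = 0.0058·27.9, giving x* = 650·(1 - 0.14) = 559.
From dy/dt = 0: 0.00252·559 - 0.318 = 0.0334z*, so z* = 1.09/0.0334 = 32.6.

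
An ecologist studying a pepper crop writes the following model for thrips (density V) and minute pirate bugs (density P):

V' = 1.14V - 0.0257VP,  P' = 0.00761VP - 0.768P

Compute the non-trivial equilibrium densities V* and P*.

V* ≈ 101, P* ≈ 44.4

Set dP/dt = 0 with P > 0: 0.00761V - 0.768 = 0, so V* = 0.768/0.00761 = 101.
Set dV/dt = 0 with V > 0: 1.14 - 0.0257P = 0, so P* = 1.14/0.0257 = 44.4.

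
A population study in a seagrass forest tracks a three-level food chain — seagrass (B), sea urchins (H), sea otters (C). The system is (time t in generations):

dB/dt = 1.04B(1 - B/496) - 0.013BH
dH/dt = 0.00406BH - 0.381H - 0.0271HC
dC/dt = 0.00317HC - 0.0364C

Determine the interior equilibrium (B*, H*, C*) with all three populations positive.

B* ≈ 425, H* ≈ 11.5, C* ≈ 49.6

From dC/dt = 0: 0.00317H* = 0.0364, so H* = 11.5.
From dB/dt = 0: 1.04(1 - B*/496) = 0.013·11.5, giving B* = 496·(1 - 0.144) = 425.
From dH/dt = 0: 0.00406·425 - 0.381 = 0.0271C*, so C* = 1.34/0.0271 = 49.6.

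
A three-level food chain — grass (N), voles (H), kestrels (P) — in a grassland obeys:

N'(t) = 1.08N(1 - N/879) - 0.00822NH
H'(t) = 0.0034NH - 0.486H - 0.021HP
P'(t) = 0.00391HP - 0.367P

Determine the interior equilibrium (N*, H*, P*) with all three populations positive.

From dP/dt = 0: 0.00391H* = 0.367, so H* = 93.9.
From dN/dt = 0: 1.08(1 - N*/879) = 0.00822·93.9, giving N* = 879·(1 - 0.714) = 251.
From dH/dt = 0: 0.0034·251 - 0.486 = 0.021P*, so P* = 0.368/0.021 = 17.5.

N* ≈ 251, H* ≈ 93.9, P* ≈ 17.5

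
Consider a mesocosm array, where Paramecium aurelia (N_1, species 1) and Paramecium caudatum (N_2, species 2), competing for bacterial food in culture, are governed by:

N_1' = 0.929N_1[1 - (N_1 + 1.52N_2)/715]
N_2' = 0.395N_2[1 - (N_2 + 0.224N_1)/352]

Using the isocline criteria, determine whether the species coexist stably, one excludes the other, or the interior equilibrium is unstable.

Compare the nullcline intercepts: K1/α12 = 715/1.52 = 470 > K2 = 352; K2/α21 = 352/0.224 = 1570 > K1 = 715.
Since both inequalities hold, each species can invade when rare, so the interior equilibrium is stable.

stable coexistence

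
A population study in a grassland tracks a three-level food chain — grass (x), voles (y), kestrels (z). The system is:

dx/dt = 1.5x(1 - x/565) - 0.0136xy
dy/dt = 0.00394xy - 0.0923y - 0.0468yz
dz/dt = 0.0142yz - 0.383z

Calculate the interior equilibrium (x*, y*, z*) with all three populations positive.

From dz/dt = 0: 0.0142y* = 0.383, so y* = 27.
From dx/dt = 0: 1.5(1 - x*/565) = 0.0136·27, giving x* = 565·(1 - 0.245) = 427.
From dy/dt = 0: 0.00394·427 - 0.0923 = 0.0468z*, so z* = 1.59/0.0468 = 34.

x* ≈ 427, y* ≈ 27, z* ≈ 34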